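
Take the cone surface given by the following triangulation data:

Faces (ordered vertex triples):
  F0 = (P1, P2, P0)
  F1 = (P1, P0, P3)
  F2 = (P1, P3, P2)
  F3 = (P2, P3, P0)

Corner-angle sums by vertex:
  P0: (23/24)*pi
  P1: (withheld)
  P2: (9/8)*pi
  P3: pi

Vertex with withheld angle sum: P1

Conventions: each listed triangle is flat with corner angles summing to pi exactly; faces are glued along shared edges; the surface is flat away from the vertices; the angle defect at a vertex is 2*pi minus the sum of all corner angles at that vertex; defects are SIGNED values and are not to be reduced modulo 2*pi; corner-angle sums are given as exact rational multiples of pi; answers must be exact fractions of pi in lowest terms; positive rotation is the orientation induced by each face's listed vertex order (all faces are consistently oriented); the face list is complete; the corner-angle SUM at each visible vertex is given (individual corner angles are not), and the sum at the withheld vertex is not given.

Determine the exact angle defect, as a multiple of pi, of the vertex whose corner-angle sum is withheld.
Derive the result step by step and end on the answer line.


V = 4, E = 6, F = 4; chi = V - E + F = 2
Gauss-Bonnet: total defect = 2*pi*chi = 4*pi; visible defects sum to (35/12)*pi

Answer: defect(P1) = (13/12)*pi


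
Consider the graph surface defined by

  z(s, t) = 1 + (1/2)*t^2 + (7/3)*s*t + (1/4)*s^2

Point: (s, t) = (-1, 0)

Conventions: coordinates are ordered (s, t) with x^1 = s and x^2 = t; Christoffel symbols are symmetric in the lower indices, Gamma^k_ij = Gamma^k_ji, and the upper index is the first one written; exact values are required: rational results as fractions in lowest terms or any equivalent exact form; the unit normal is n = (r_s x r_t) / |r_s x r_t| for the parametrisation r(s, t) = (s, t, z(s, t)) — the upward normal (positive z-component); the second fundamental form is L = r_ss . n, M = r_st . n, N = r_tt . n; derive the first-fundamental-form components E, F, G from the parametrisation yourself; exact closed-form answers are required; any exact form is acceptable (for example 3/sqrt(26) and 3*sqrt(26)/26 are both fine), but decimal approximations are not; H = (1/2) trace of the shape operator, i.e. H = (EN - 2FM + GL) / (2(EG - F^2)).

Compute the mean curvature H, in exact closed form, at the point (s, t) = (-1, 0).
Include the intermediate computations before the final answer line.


z_s = -1/2, z_t = -7/3, z_ss = 1/2, z_st = 7/3, z_tt = 1
E = 5/4, F = 7/6, G = 58/9; answer radicand W^2 = 241/36
unnormalised second-form numerators: l = 1/2, m = 7/3, n = 1; L = l/sqrt(241/36), and similarly M = m/sqrt(W^2), N = n/sqrt(W^2)
H = (E*n - 2*F*m + G*l) / (2*(EG - F^2)*sqrt(W^2)); E*n - 2*F*m + G*l = -35/36, EG - F^2 = 241/36, so H = (-35/482)/sqrt(241/36)

Answer: H = -105*sqrt(241)/58081


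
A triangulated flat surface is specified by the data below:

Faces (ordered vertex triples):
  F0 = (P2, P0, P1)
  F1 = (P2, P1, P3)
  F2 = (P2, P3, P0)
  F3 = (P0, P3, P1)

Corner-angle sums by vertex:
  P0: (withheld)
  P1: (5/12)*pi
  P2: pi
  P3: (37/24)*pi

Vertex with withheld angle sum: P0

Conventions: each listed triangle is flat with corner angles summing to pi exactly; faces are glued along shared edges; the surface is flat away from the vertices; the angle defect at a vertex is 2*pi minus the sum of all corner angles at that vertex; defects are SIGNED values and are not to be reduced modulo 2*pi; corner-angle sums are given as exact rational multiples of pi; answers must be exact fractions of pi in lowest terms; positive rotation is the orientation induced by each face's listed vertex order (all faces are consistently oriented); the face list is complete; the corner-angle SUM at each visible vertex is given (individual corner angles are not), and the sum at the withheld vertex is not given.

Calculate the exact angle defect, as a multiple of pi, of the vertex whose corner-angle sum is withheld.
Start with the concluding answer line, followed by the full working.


Answer: defect(P0) = (23/24)*pi

V = 4, E = 6, F = 4; chi = V - E + F = 2
Gauss-Bonnet: total defect = 2*pi*chi = 4*pi; visible defects sum to (73/24)*pi


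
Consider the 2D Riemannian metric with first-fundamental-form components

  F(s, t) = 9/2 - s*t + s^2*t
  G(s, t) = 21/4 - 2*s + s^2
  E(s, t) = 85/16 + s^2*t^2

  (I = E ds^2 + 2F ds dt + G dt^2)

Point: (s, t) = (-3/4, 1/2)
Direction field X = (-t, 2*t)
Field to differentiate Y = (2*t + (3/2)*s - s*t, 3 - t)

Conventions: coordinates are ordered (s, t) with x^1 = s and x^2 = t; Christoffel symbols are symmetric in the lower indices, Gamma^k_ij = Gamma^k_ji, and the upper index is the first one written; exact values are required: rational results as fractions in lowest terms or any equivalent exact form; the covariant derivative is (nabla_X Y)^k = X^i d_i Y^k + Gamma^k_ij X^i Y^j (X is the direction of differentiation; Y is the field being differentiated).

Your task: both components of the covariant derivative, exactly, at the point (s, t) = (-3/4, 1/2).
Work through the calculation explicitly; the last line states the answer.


E = 349/64, F = 165/32, G = 117/16 at the point
E_s = -3/8, E_t = 9/16, F_s = -5/4, F_t = 21/16, G_s = -7/2, G_t = 0
EG - F^2 = 1701/128;  g^inv = (128/1701) * [[117/16, -165/32], [-165/32, 349/64]]
first-kind symbols [ij,l] = (1/2)(d_i g_jl + d_j g_il - d_l g_ij): [ss,s] = E_s/2 = -3/16, [ss,t] = F_s - E_t/2 = -49/32, [st,s] = E_t/2 = 9/32, [st,t] = G_s/2 = -7/4, [tt,s] = F_t - G_s/2 = 49/16, [tt,t] = G_t/2 = 0
Gamma^s_ij = (G*[ij,s] - F*[ij,t])/(EG - F^2), Gamma^t_ij = (E*[ij,t] - F*[ij,s])/(EG - F^2)
Gamma_sss = 2227/4536, Gamma_sst = 1891/2268, Gamma_stt = 91/54, Gamma_tss = -15121/27216, Gamma_tst = -11257/13608, Gamma_ttt = -385/324
X = (-1/2, 1), Y = (1/4, 5/2) at the point

Answer: (nabla_X Y)^s = 202045/36288, (nabla_X Y)^t = -669295/217728


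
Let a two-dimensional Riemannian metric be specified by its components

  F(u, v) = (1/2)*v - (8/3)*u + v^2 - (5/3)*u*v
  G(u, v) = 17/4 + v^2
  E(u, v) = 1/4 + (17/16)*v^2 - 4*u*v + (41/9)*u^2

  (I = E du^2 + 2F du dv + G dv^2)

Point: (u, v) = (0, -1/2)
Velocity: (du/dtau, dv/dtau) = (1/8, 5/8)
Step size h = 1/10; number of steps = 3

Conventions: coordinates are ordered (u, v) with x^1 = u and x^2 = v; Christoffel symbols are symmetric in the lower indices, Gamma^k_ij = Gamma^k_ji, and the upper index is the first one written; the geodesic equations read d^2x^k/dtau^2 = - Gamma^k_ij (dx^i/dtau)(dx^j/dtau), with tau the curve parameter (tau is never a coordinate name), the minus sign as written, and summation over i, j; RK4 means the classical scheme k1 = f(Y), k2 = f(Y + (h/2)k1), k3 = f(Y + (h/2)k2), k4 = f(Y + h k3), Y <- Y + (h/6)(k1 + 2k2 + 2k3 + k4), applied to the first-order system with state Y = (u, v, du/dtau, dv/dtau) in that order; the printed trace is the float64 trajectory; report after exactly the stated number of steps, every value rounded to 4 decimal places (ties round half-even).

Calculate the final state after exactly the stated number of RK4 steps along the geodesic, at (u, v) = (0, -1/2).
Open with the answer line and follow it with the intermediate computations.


Answer: u = 0.0600, v = -0.3100, du/dtau = 0.2716, dv/dtau = 0.6434

f(Y) = (du/dtau, dv/dtau, -Gamma^u_ij Y'^i Y'^j, -Gamma^v_ij Y'^i Y'^j) with the Gammas evaluated at the stage position; h = 0.100000; intermediate values shown to 6 dp
step 0: u = 0.0000, v = -0.5000, du/dtau = 0.1250, dv/dtau = 0.6250
step 1:
  k1: at (u, v) = (0.000000, -0.500000), (du/dtau, dv/dtau) = (0.125000, 0.625000); Gamma_uuu = 1.939394, Gamma_uuv = -1.030303, Gamma_uvv = -0.969697, Gamma_vuu = -0.289352, Gamma_vuv = 0.000000, Gamma_vvv = -0.111111; k1 = (0.125000, 0.625000, 0.509470, 0.047924)
  k2: at (u, v) = (0.006250, -0.468750), (du/dtau, dv/dtau) = (0.150473, 0.627396); Gamma_uuu = 1.934253, Gamma_uuv = -1.030992, Gamma_uvv = -0.910115, Gamma_vuu = -0.296158, Gamma_vuv = -0.006097, Gamma_vvv = -0.110254; k2 = (0.150473, 0.627396, 0.509114, 0.051256)
  k3: at (u, v) = (0.007524, -0.468630), (du/dtau, dv/dtau) = (0.150456, 0.627563); Gamma_uuu = 1.934945, Gamma_uuv = -1.031059, Gamma_uvv = -0.910182, Gamma_vuu = -0.294601, Gamma_vuv = -0.006664, Gamma_vvv = -0.110731; k3 = (0.150456, 0.627563, 0.509366, 0.051537)
  k4: at (u, v) = (0.015046, -0.437244), (du/dtau, dv/dtau) = (0.175937, 0.630154); Gamma_uuu = 1.927307, Gamma_uuv = -1.031073, Gamma_uvv = -0.844463, Gamma_vuu = -0.300412, Gamma_vuv = -0.013140, Gamma_vvv = -0.109214; k4 = (0.175937, 0.630154, 0.504298, 0.055580)
  Y <- Y + (h/6)(k1 + 2k2 + 2k3 + k4): u = 0.0150, v = -0.4372, du/dtau = 0.1758, dv/dtau = 0.6302
step 2:
  k1: at (u, v) = (0.015047, -0.437249), (du/dtau, dv/dtau) = (0.175845, 0.630151); Gamma_uuu = 1.927311, Gamma_uuv = -1.031073, Gamma_uvv = -0.844475, Gamma_vuu = -0.300408, Gamma_vuv = -0.013140, Gamma_vvv = -0.109215; k1 = (0.175845, 0.630151, 0.504243, 0.055569)
  k2: at (u, v) = (0.023839, -0.405741), (du/dtau, dv/dtau) = (0.201058, 0.632930); Gamma_uuu = 1.917504, Gamma_uuv = -1.030671, Gamma_uvv = -0.773017, Gamma_vuu = -0.305198, Gamma_vuv = -0.020007, Gamma_vvv = -0.106914; k2 = (0.201058, 0.632930, 0.494474, 0.060259)
  k3: at (u, v) = (0.025099, -0.405602), (du/dtau, dv/dtau) = (0.200569, 0.633164); Gamma_uuu = 1.918830, Gamma_uuv = -1.031136, Gamma_uvv = -0.773957, Gamma_vuu = -0.303583, Gamma_vuv = -0.020614, Gamma_vvv = -0.107352; k3 = (0.200569, 0.633164, 0.494981, 0.060485)
  k4: at (u, v) = (0.035103, -0.373932), (du/dtau, dv/dtau) = (0.225344, 0.636200); Gamma_uuu = 1.907769, Gamma_uuv = -1.030974, Gamma_uvv = -0.697952, Gamma_vuu = -0.307337, Gamma_vuv = -0.027918, Gamma_vvv = -0.104082; k4 = (0.225344, 0.636200, 0.481229, 0.065738)
  Y <- Y + (h/6)(k1 + 2k2 + 2k3 + k4): u = 0.0351, v = -0.3739, du/dtau = 0.2253, dv/dtau = 0.6362
step 3:
  k1: at (u, v) = (0.035121, -0.373940), (du/dtau, dv/dtau) = (0.225252, 0.636198); Gamma_uuu = 1.907799, Gamma_uuv = -1.030985, Gamma_uvv = -0.697998, Gamma_vuu = -0.307309, Gamma_vuv = -0.027926, Gamma_vvv = -0.104090; k1 = (0.225252, 0.636198, 0.481205, 0.065726)
  k2: at (u, v) = (0.046383, -0.342130), (du/dtau, dv/dtau) = (0.249312, 0.639484); Gamma_uuu = 1.895887, Gamma_uuv = -1.031356, Gamma_uvv = -0.618016, Gamma_vuu = -0.309915, Gamma_vuv = -0.035721, Gamma_vvv = -0.099748; k2 = (0.249312, 0.639484, 0.463751, 0.071444)
  k3: at (u, v) = (0.047586, -0.341966), (du/dtau, dv/dtau) = (0.248439, 0.639770); Gamma_uuu = 1.897651, Gamma_uuv = -1.032128, Gamma_uvv = -0.619682, Gamma_vuu = -0.308298, Gamma_vuv = -0.036355, Gamma_vvv = -0.100135; k3 = (0.248439, 0.639770, 0.464614, 0.071571)
  k4: at (u, v) = (0.059965, -0.309963), (du/dtau, dv/dtau) = (0.271713, 0.643355); Gamma_uuu = 1.885454, Gamma_uuv = -1.033525, Gamma_uvv = -0.536616, Gamma_vuu = -0.309854, Gamma_vuv = -0.044668, Gamma_vvv = -0.094512; k4 = (0.271713, 0.643355, 0.444246, 0.077612)
  Y <- Y + (h/6)(k1 + 2k2 + 2k3 + k4): u = 0.0600, v = -0.3100, du/dtau = 0.2716, dv/dtau = 0.6434


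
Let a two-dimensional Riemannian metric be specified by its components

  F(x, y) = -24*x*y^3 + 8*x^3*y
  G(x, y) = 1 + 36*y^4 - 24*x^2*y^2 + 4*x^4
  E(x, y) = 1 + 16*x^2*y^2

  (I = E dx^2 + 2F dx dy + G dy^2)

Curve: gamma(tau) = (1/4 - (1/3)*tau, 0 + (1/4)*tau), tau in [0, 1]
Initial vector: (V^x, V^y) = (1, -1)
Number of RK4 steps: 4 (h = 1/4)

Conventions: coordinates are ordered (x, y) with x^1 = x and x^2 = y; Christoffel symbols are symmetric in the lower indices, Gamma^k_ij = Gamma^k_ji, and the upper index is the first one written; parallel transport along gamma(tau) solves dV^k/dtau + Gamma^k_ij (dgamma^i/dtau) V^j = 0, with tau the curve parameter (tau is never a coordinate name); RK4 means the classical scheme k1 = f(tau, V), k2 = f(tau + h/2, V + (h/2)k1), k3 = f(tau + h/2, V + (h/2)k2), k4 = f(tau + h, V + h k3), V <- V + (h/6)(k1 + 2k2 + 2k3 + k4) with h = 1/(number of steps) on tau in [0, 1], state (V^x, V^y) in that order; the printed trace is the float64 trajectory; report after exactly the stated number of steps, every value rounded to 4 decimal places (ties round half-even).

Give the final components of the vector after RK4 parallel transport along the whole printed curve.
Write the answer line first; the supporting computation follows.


Answer: V^x = 0.9916, V^y = -0.9792

gamma'(tau) = (-1/3, 1/4); f(tau, V)^k = -Gamma^k_ij(gamma(tau)) gamma'^i(tau) V^j; h = 1/4; intermediate values shown to 6 dp
curve data and Christoffel symbols at the stage parameters:
  tau = 0.000000: gamma = (0.250000, 0.000000), gamma' = (-0.333333, 0.250000); Gamma_xxx = 0.000000, Gamma_xxy = 0.000000, Gamma_xyy = 0.000000, Gamma_yxx = 0.000000, Gamma_yxy = 0.123077, Gamma_yyy = 0.000000
  tau = 0.125000: gamma = (0.208333, 0.031250), gamma' = (-0.333333, 0.250000); Gamma_xxx = 0.003232, Gamma_xxy = 0.021546, Gamma_xyy = -0.009696, Gamma_yxx = 0.010046, Gamma_yxy = 0.066971, Gamma_yyy = -0.030137
  tau = 0.250000: gamma = (0.166667, 0.062500), gamma' = (-0.333333, 0.250000); Gamma_xxx = 0.010388, Gamma_xxy = 0.027701, Gamma_xyy = -0.031164, Gamma_yxx = 0.008007, Gamma_yxy = 0.021353, Gamma_yyy = -0.024022
  tau = 0.375000: gamma = (0.125000, 0.093750), gamma' = (-0.333333, 0.250000); Gamma_xxx = 0.017532, Gamma_xxy = 0.023375, Gamma_xyy = -0.052595, Gamma_yxx = -0.008035, Gamma_yxy = -0.010714, Gamma_yyy = 0.024106
  tau = 0.500000: gamma = (0.083333, 0.125000), gamma' = (-0.333333, 0.250000); Gamma_xxx = 0.020666, Gamma_xxy = 0.013777, Gamma_xyy = -0.061997, Gamma_yxx = -0.039609, Gamma_yxy = -0.026406, Gamma_yyy = 0.118828
  tau = 0.625000: gamma = (0.041667, 0.156250), gamma' = (-0.333333, 0.250000); Gamma_xxx = 0.015939, Gamma_xxy = 0.004250, Gamma_xyy = -0.047818, Gamma_yxx = -0.087533, Gamma_yxy = -0.023342, Gamma_yyy = 0.262599
  tau = 0.750000: gamma = (0.000000, 0.187500), gamma' = (-0.333333, 0.250000); Gamma_xxx = 0.000000, Gamma_xxy = 0.000000, Gamma_xyy = 0.000000, Gamma_yxx = -0.151464, Gamma_yxy = 0.000000, Gamma_yyy = 0.454391
  tau = 0.875000: gamma = (-0.041667, 0.218750), gamma' = (-0.333333, 0.250000); Gamma_xxx = -0.029489, Gamma_xxy = 0.005617, Gamma_xyy = 0.088468, Gamma_yxx = -0.229421, Gamma_yxy = 0.043699, Gamma_yyy = 0.688262
  tau = 1.000000: gamma = (-0.083333, 0.250000), gamma' = (-0.333333, 0.250000); Gamma_xxx = -0.073270, Gamma_xxy = 0.024423, Gamma_xyy = 0.219810, Gamma_yxx = -0.317503, Gamma_yxy = 0.105834, Gamma_yyy = 0.952510
step 0: V^x = 1.0000, V^y = -1.0000
step 1: k1 = (0.000000, -0.071795), k2 = (-0.014001, -0.043520), k3 = (-0.013960, -0.043391), k4 = (-0.020660, -0.015925); V <- V + (h/6)(k1 + 2k2 + 2k3 + k4): V^x = 0.9968, V^y = -1.0109
step 2: k1 = (-0.020662, -0.015927), k2 = (-0.021210, 0.009721), k3 = (-0.021143, 0.009691), k4 = (-0.016847, 0.032290); V <- V + (h/6)(k1 + 2k2 + 2k3 + k4): V^x = 0.9917, V^y = -1.0086
step 3: k1 = (-0.016849, 0.032293), k2 = (-0.009226, 0.050666), k3 = (-0.009191, 0.050475), k4 = (0.000000, 0.063187); V <- V + (h/6)(k1 + 2k2 + 2k3 + k4): V^x = 0.9895, V^y = -0.9962
step 4: k1 = (0.000000, 0.063208), k2 = (0.008892, 0.069176), k3 = (0.008864, 0.068961), k4 = (0.015550, 0.067385); V <- V + (h/6)(k1 + 2k2 + 2k3 + k4): V^x = 0.9916, V^y = -0.9792


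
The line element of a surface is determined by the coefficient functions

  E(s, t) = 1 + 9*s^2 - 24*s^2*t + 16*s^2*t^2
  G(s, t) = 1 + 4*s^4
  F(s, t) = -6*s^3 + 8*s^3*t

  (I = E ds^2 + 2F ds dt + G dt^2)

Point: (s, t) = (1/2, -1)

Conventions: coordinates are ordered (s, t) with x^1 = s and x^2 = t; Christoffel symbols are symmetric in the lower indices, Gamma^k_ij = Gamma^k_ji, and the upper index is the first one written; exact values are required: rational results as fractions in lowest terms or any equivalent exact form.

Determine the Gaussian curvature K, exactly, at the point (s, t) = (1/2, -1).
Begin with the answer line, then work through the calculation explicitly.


Answer: K = -16/729

E = 53/4, F = -7/4, G = 5/4, EG - F^2 = 27/2 at the point
E_s = 49, E_t = -14, F_s = -21/2, F_t = 1, G_s = 2, G_t = 0
E_tt = 8, F_st = 6, G_ss = 12
The intrinsic route: Brioschi's K = (det M1 - det M2)/(EG - F^2)^2.
M1 = [[-E_tt/2 + F_st - G_ss/2, E_s/2, F_s - E_t/2], [F_t - G_s/2, E, F], [G_t/2, F, G]] = [[-4, 49/2, -7/2], [0, 53/4, -7/4], [0, -7/4, 5/4]]; det M1 = -54
M2 = [[0, E_t/2, G_s/2], [E_t/2, E, F], [G_s/2, F, G]] = [[0, -7, 1], [-7, 53/4, -7/4], [1, -7/4, 5/4]]; det M2 = -50
det M1 - det M2 = -4; K = -4 / (27/2)^2 = -16/729


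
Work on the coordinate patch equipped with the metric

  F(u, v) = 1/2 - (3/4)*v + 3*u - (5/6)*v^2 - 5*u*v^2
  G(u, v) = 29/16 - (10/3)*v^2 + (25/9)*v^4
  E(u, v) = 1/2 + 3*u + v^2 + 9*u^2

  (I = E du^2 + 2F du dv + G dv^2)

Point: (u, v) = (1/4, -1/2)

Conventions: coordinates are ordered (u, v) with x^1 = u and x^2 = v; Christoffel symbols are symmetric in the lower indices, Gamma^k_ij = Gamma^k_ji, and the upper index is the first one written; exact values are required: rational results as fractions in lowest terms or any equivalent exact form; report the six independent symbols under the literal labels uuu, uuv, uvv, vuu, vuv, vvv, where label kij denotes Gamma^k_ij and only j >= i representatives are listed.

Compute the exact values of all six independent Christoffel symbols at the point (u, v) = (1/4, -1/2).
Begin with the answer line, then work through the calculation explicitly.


Answer: Gamma_uuu = 4236/2669, Gamma_uuv = -1328/2669, Gamma_uvv = 1068/2669, Gamma_vuu = 1152/2669, Gamma_vuv = 1272/2669, Gamma_vvv = 1228/2669

E = 33/16, F = 53/48, G = 83/72 at the point
E_u = 15/2, E_v = -1, F_u = 7/4, F_v = 4/3, G_u = 0, G_v = 35/18
EG - F^2 = 2669/2304;  g^inv = (2304/2669) * [[83/72, -53/48], [-53/48, 33/16]]
first-kind symbols [ij,l] = (1/2)(d_i g_jl + d_j g_il - d_l g_ij): [uu,u] = E_u/2 = 15/4, [uu,v] = F_u - E_v/2 = 9/4, [uv,u] = E_v/2 = -1/2, [uv,v] = G_u/2 = 0, [vv,u] = F_v - G_u/2 = 4/3, [vv,v] = G_v/2 = 35/36
Gamma^u_ij = (G*[ij,u] - F*[ij,v])/(EG - F^2), Gamma^v_ij = (E*[ij,v] - F*[ij,u])/(EG - F^2)


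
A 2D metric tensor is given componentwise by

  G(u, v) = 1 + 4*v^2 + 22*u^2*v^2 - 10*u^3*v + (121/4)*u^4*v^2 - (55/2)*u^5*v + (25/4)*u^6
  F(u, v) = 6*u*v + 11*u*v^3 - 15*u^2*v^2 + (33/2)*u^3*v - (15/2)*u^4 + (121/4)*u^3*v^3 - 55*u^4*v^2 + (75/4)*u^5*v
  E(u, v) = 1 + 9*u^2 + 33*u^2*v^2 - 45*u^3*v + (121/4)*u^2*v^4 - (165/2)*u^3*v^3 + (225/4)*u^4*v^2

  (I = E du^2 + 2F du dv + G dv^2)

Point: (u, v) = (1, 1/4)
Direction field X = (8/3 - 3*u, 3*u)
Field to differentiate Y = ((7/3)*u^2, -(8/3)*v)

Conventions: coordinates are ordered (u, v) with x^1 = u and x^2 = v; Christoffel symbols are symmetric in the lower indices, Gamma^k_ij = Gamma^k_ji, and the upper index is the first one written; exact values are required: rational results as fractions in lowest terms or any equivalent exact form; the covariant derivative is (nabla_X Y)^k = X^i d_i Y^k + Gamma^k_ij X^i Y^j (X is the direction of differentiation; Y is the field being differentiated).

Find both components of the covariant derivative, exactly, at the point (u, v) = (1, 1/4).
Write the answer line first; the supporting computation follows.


Answer: (nabla_X Y)^u = -237995/10899, (nabla_X Y)^v = 6868/10899

E = 3233/1024, F = -235/256, G = 89/64 at the point
E_u = -611/512, E_v = -893/64, F_u = -1721/256, F_v = 895/64, G_u = 95/16, G_v = -75/8
EG - F^2 = 3633/1024;  g^inv = (1024/3633) * [[89/64, 235/256], [235/256, 3233/1024]]
first-kind symbols [ij,l] = (1/2)(d_i g_jl + d_j g_il - d_l g_ij): [uu,u] = E_u/2 = -611/1024, [uu,v] = F_u - E_v/2 = 65/256, [uv,u] = E_v/2 = -893/128, [uv,v] = G_u/2 = 95/32, [vv,u] = F_v - G_u/2 = 705/64, [vv,v] = G_v/2 = -75/16
Gamma^u_ij = (G*[ij,u] - F*[ij,v])/(EG - F^2), Gamma^v_ij = (E*[ij,v] - F*[ij,u])/(EG - F^2)
Gamma_uuu = -611/3633, Gamma_uuv = -7144/3633, Gamma_uvv = 3760/1211, Gamma_vuu = 260/3633, Gamma_vuv = 3040/3633, Gamma_vvv = -1600/1211
X = (-1/3, 3), Y = (7/3, -2/3) at the point


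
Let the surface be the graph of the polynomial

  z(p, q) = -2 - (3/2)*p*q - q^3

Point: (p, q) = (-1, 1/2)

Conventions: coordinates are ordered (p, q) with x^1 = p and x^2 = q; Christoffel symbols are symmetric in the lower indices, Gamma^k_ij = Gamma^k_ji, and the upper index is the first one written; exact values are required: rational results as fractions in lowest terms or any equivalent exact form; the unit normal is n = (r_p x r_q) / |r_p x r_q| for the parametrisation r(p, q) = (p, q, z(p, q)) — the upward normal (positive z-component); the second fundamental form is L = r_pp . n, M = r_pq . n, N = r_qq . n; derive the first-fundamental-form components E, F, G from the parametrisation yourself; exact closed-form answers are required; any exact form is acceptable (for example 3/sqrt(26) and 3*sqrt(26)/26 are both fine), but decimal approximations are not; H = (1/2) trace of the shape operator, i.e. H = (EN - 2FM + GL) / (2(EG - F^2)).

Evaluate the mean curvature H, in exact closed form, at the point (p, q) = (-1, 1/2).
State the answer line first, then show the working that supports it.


Answer: H = -3*sqrt(34)/17

z_p = -3/4, z_q = 3/4, z_pp = 0, z_pq = -3/2, z_qq = -3
E = 25/16, F = -9/16, G = 25/16; answer radicand W^2 = 17/8
unnormalised second-form numerators: l = 0, m = -3/2, n = -3; L = l/sqrt(17/8), and similarly M = m/sqrt(W^2), N = n/sqrt(W^2)
H = (E*n - 2*F*m + G*l) / (2*(EG - F^2)*sqrt(W^2)); E*n - 2*F*m + G*l = -51/8, EG - F^2 = 17/8, so H = (-3/2)/sqrt(17/8)


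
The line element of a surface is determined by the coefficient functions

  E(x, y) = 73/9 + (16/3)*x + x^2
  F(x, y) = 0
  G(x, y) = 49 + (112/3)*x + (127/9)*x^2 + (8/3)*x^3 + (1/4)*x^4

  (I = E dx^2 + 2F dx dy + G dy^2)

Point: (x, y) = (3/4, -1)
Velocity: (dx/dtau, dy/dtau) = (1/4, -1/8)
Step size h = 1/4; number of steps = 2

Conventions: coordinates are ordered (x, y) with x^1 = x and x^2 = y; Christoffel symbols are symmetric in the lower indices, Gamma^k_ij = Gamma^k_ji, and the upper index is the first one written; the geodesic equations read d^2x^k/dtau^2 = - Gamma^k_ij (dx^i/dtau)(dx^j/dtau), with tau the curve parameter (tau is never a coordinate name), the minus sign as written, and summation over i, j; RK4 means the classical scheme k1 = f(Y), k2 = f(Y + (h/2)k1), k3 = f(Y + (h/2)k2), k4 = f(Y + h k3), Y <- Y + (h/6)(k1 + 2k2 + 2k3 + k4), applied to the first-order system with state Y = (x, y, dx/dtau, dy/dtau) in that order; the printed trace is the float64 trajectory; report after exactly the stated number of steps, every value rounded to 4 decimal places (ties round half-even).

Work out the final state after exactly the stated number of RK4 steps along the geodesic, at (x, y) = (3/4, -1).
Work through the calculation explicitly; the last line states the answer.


f(Y) = (dx/dtau, dy/dtau, -Gamma^x_ij Y'^i Y'^j, -Gamma^y_ij Y'^i Y'^j) with the Gammas evaluated at the stage position; h = 0.250000; intermediate values shown to 6 dp
step 0: x = 0.7500, y = -1.0000, dx/dtau = 0.2500, dy/dtau = -0.1250
step 1:
  k1: at (x, y) = (0.750000, -1.000000), (dx/dtau, dy/dtau) = (0.250000, -0.125000); Gamma_xxx = 0.269589, Gamma_xxy = 0.000000, Gamma_xyy = -2.502123, Gamma_yxx = 0.000000, Gamma_yxy = 0.368126, Gamma_yyy = 0.000000; k1 = (0.250000, -0.125000, 0.022246, 0.023008)
  k2: at (x, y) = (0.781250, -1.015625), (dx/dtau, dy/dtau) = (0.252781, -0.122124); Gamma_xxx = 0.267527, Gamma_xxy = 0.000000, Gamma_xyy = -2.511675, Gamma_yxx = 0.000000, Gamma_yxy = 0.367249, Gamma_yyy = 0.000000; k2 = (0.252781, -0.122124, 0.020365, 0.022674)
  k3: at (x, y) = (0.781598, -1.015266), (dx/dtau, dy/dtau) = (0.252546, -0.122166); Gamma_xxx = 0.267504, Gamma_xxy = 0.000000, Gamma_xyy = -2.511782, Gamma_yxx = 0.000000, Gamma_yxy = 0.367239, Gamma_yyy = 0.000000; k3 = (0.252546, -0.122166, 0.020426, 0.022660)
  k4: at (x, y) = (0.813136, -1.030541), (dx/dtau, dy/dtau) = (0.255106, -0.119335); Gamma_xxx = 0.265451, Gamma_xxy = 0.000000, Gamma_xyy = -2.521507, Gamma_yxx = 0.000000, Gamma_yxy = 0.366335, Gamma_yyy = 0.000000; k4 = (0.255106, -0.119335, 0.018633, 0.022305)
  Y <- Y + (h/6)(k1 + 2k2 + 2k3 + k4): x = 0.8132, y = -1.0305, dx/dtau = 0.2551, dy/dtau = -0.1193
step 2:
  k1: at (x, y) = (0.813157, -1.030538), (dx/dtau, dy/dtau) = (0.255103, -0.119334); Gamma_xxx = 0.265450, Gamma_xxy = 0.000000, Gamma_xyy = -2.521513, Gamma_yxx = 0.000000, Gamma_yxy = 0.366335, Gamma_yyy = 0.000000; k1 = (0.255103, -0.119334, 0.018633, 0.022304)
  k2: at (x, y) = (0.845044, -1.045455), (dx/dtau, dy/dtau) = (0.257432, -0.116546); Gamma_xxx = 0.263402, Gamma_xxy = 0.000000, Gamma_xyy = -2.531429, Gamma_yxx = 0.000000, Gamma_yxy = 0.365404, Gamma_yyy = 0.000000; k2 = (0.257432, -0.116546, 0.016928, 0.021926)
  k3: at (x, y) = (0.845336, -1.045106), (dx/dtau, dy/dtau) = (0.257219, -0.116593); Gamma_xxx = 0.263384, Gamma_xxy = 0.000000, Gamma_xyy = -2.531520, Gamma_yxx = 0.000000, Gamma_yxy = 0.365395, Gamma_yyy = 0.000000; k3 = (0.257219, -0.116593, 0.016988, 0.021916)
  k4: at (x, y) = (0.877461, -1.059686), (dx/dtau, dy/dtau) = (0.259349, -0.113855); Gamma_xxx = 0.261350, Gamma_xxy = 0.000000, Gamma_xyy = -2.541595, Gamma_yxx = 0.000000, Gamma_yxy = 0.364440, Gamma_yyy = 0.000000; k4 = (0.259349, -0.113855, 0.015368, 0.021523)
  Y <- Y + (h/6)(k1 + 2k2 + 2k3 + k4): x = 0.8775, y = -1.0597, dx/dtau = 0.2593, dy/dtau = -0.1139

Answer: x = 0.8775, y = -1.0597, dx/dtau = 0.2593, dy/dtau = -0.1139


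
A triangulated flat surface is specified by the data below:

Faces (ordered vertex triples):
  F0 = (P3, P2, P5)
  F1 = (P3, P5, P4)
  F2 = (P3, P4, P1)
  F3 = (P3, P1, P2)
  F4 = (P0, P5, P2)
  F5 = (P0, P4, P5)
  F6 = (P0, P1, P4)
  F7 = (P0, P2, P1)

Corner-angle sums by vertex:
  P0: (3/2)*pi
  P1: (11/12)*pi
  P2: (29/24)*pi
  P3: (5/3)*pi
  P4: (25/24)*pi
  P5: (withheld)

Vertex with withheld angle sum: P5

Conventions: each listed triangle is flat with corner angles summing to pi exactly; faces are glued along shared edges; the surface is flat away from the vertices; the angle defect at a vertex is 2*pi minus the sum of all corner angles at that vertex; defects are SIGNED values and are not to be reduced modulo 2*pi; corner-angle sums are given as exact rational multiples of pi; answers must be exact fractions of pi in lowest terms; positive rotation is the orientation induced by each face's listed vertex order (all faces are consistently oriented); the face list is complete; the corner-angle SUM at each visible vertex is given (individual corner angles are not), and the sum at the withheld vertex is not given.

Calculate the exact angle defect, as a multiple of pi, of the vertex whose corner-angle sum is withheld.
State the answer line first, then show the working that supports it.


Answer: defect(P5) = pi/3

V = 6, E = 12, F = 8; chi = V - E + F = 2
Gauss-Bonnet: total defect = 2*pi*chi = 4*pi; visible defects sum to (11/3)*pi


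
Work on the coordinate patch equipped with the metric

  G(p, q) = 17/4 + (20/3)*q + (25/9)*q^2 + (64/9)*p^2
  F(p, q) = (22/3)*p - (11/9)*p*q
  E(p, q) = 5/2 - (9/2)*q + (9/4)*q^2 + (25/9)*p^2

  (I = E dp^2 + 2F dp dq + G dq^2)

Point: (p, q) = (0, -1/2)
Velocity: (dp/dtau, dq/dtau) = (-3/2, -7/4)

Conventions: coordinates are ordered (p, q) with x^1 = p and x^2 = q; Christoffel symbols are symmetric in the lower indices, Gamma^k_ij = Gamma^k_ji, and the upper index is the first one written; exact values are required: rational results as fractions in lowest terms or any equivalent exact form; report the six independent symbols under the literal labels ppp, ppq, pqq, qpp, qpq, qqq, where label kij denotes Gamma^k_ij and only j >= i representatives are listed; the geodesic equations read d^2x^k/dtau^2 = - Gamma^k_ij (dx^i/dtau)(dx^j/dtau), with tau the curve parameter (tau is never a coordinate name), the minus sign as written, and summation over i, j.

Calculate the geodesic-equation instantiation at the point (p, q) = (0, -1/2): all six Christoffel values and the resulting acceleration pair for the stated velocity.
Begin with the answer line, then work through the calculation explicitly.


Answer: Gamma_ppp = 0, Gamma_ppq = -54/85, Gamma_pqq = 0, Gamma_qpp = 815/116, Gamma_qpq = 0, Gamma_qqq = 35/29; accelerations (d^2p/dtau^2, d^2q/dtau^2) = (567/170, -4525/232)

E = 85/16, F = 0, G = 29/18 at the point
E_p = 0, E_q = -27/4, F_p = 143/18, F_q = 0, G_p = 0, G_q = 35/9
EG - F^2 = 2465/288;  g^inv = (288/2465) * [[29/18, 0], [0, 85/16]]
first-kind symbols [ij,l] = (1/2)(d_i g_jl + d_j g_il - d_l g_ij): [pp,p] = E_p/2 = 0, [pp,q] = F_p - E_q/2 = 815/72, [pq,p] = E_q/2 = -27/8, [pq,q] = G_p/2 = 0, [qq,p] = F_q - G_p/2 = 0, [qq,q] = G_q/2 = 35/18
Gamma^p_ij = (G*[ij,p] - F*[ij,q])/(EG - F^2), Gamma^q_ij = (E*[ij,q] - F*[ij,p])/(EG - F^2)
Gamma_ppp = 0, Gamma_ppq = -54/85, Gamma_pqq = 0, Gamma_qpp = 815/116, Gamma_qpq = 0, Gamma_qqq = 35/29
d^2p/dtau^2 = -(Gamma_ppp*(-3/2)^2 + 2*Gamma_ppq*(-3/2)*(-7/4) + Gamma_pqq*(-7/4)^2) = 567/170
d^2q/dtau^2 = -(Gamma_qpp*(-3/2)^2 + 2*Gamma_qpq*(-3/2)*(-7/4) + Gamma_qqq*(-7/4)^2) = -4525/232


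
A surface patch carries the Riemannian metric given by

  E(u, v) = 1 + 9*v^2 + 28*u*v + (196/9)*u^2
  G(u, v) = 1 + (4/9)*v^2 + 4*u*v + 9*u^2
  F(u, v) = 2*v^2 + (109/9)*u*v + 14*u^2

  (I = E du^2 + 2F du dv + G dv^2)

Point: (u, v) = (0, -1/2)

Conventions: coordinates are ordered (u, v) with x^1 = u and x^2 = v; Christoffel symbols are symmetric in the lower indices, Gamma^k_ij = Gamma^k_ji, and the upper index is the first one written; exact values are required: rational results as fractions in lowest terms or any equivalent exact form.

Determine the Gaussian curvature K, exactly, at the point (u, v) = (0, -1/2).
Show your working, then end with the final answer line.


E = 13/4, F = 1/2, G = 10/9, EG - F^2 = 121/36 at the point
E_u = -14, E_v = -9, F_u = -109/18, F_v = -2, G_u = -2, G_v = -4/9
E_vv = 18, F_uv = 109/9, G_uu = 18
Using the Brioschi determinant formula for K from the metric derivatives:
M1 = [[-E_vv/2 + F_uv - G_uu/2, E_u/2, F_u - E_v/2], [F_v - G_u/2, E, F], [G_v/2, F, G]] = [[-53/9, -7, -14/9], [-1, 13/4, 1/2], [-2/9, 1/2, 10/9]]; det M1 = -977/36
M2 = [[0, E_v/2, G_u/2], [E_v/2, E, F], [G_u/2, F, G]] = [[0, -9/2, -1], [-9/2, 13/4, 1/2], [-1, 1/2, 10/9]]; det M2 = -85/4
det M1 - det M2 = -53/9; K = -53/9 / (121/36)^2 = -7632/14641

Answer: K = -7632/14641


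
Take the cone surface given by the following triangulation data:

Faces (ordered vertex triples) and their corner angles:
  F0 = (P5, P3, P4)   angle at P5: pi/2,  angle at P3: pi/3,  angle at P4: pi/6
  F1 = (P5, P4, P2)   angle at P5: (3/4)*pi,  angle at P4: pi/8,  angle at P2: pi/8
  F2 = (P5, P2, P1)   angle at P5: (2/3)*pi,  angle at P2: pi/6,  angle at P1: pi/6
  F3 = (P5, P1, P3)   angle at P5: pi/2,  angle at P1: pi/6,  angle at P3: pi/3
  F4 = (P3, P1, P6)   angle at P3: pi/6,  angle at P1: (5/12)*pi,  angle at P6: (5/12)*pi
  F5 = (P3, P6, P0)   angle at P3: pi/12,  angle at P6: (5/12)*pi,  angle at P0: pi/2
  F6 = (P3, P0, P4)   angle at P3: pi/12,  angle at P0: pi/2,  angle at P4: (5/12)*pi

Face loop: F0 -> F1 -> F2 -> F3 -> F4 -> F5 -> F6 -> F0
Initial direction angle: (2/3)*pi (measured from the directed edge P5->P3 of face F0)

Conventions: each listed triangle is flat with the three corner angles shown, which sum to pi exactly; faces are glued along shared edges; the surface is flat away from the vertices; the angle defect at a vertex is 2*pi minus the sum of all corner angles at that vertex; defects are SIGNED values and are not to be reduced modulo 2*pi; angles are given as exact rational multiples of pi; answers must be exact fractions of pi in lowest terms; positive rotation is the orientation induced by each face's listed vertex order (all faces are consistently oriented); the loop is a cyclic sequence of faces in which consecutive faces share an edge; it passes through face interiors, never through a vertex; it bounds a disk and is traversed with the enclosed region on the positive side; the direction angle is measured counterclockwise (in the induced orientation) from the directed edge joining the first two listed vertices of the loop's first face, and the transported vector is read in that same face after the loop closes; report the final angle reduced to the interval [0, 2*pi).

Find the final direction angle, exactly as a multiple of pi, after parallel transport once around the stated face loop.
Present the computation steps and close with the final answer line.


enclosed vertex P3: corner angles sum to pi, defect = 2*pi - pi = pi
enclosed vertex P5: corner angles sum to (29/12)*pi, defect = 2*pi - (29/12)*pi = (-5/12)*pi
the rotation equals the total enclosed defect, so the final angle is initial + defects (mod 2*pi)
final angle = (2/3)*pi + (7/12)*pi = (5/4)*pi (mod 2*pi)

Answer: final direction angle = (5/4)*pi


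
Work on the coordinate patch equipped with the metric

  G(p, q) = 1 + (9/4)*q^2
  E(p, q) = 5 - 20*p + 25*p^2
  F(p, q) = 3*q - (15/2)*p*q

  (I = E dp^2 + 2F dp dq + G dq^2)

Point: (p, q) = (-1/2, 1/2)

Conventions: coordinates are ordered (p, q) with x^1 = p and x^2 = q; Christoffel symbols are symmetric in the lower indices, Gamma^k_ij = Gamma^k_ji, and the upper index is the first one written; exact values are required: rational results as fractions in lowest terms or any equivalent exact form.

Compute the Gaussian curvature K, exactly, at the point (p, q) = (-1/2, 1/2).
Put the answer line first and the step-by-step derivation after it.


Answer: K = -1920/121801

E = 85/4, F = 27/8, G = 25/16, EG - F^2 = 349/16 at the point
E_p = -45, E_q = 0, F_p = -15/4, F_q = 27/4, G_p = 0, G_q = 9/4
E_qq = 0, F_pq = -15/2, G_pp = 0
The intrinsic route: Brioschi's K = (det M1 - det M2)/(EG - F^2)^2.
M1 = [[-E_qq/2 + F_pq - G_pp/2, E_p/2, F_p - E_q/2], [F_q - G_p/2, E, F], [G_q/2, F, G]] = [[-15/2, -45/2, -15/4], [27/4, 85/4, 27/8], [9/8, 27/8, 25/16]]; det M1 = -15/2
M2 = [[0, E_q/2, G_p/2], [E_q/2, E, F], [G_p/2, F, G]] = [[0, 0, 0], [0, 85/4, 27/8], [0, 27/8, 25/16]]; det M2 = 0
det M1 - det M2 = -15/2; K = -15/2 / (349/16)^2 = -1920/121801


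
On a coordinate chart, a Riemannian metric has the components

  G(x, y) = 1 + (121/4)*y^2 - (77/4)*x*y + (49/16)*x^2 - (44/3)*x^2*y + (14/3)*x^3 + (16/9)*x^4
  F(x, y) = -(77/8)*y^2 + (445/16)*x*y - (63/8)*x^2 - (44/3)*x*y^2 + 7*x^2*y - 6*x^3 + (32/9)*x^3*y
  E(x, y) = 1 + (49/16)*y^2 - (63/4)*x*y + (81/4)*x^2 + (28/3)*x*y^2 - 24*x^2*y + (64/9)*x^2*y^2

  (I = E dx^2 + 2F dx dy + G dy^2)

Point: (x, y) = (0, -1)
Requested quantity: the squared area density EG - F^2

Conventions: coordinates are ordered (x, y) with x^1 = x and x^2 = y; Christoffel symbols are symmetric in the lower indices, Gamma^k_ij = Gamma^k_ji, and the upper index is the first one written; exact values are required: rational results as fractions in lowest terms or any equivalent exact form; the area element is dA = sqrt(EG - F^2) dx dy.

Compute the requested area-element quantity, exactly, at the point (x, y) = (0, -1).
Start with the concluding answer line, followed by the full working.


Answer: EG - F^2 = 549/16

E = 65/16, F = -77/8, G = 125/4; EG - F^2 = 549/16


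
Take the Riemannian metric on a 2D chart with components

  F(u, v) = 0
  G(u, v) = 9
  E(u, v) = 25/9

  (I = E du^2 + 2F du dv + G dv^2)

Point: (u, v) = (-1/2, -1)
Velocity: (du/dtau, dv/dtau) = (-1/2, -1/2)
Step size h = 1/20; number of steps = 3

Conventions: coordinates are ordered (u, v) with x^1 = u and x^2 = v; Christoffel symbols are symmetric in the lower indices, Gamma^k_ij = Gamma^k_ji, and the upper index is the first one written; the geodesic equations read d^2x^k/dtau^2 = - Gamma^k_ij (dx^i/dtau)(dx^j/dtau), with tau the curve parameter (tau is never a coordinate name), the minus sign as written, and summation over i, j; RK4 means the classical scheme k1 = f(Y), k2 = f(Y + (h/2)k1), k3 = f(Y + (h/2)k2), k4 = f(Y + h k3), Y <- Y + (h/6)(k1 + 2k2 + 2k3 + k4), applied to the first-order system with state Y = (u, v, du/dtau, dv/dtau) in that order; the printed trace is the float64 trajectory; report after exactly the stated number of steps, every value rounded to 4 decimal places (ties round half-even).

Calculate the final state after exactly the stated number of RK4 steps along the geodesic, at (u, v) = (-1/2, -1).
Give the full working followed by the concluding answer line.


f(Y) = (du/dtau, dv/dtau, -Gamma^u_ij Y'^i Y'^j, -Gamma^v_ij Y'^i Y'^j) with the Gammas evaluated at the stage position; h = 0.050000; intermediate values shown to 6 dp
step 0: u = -0.5000, v = -1.0000, du/dtau = -0.5000, dv/dtau = -0.5000
step 1:
  k1: at (u, v) = (-0.500000, -1.000000), (du/dtau, dv/dtau) = (-0.500000, -0.500000); Gamma_uuu = 0.000000, Gamma_uuv = 0.000000, Gamma_uvv = 0.000000, Gamma_vuu = 0.000000, Gamma_vuv = 0.000000, Gamma_vvv = 0.000000; k1 = (-0.500000, -0.500000, 0.000000, 0.000000)
  k2: at (u, v) = (-0.512500, -1.012500), (du/dtau, dv/dtau) = (-0.500000, -0.500000); Gamma_uuu = 0.000000, Gamma_uuv = 0.000000, Gamma_uvv = 0.000000, Gamma_vuu = 0.000000, Gamma_vuv = 0.000000, Gamma_vvv = 0.000000; k2 = (-0.500000, -0.500000, 0.000000, 0.000000)
  k3: at (u, v) = (-0.512500, -1.012500), (du/dtau, dv/dtau) = (-0.500000, -0.500000); Gamma_uuu = 0.000000, Gamma_uuv = 0.000000, Gamma_uvv = 0.000000, Gamma_vuu = 0.000000, Gamma_vuv = 0.000000, Gamma_vvv = 0.000000; k3 = (-0.500000, -0.500000, 0.000000, 0.000000)
  k4: at (u, v) = (-0.525000, -1.025000), (du/dtau, dv/dtau) = (-0.500000, -0.500000); Gamma_uuu = 0.000000, Gamma_uuv = 0.000000, Gamma_uvv = 0.000000, Gamma_vuu = 0.000000, Gamma_vuv = 0.000000, Gamma_vvv = 0.000000; k4 = (-0.500000, -0.500000, 0.000000, 0.000000)
  Y <- Y + (h/6)(k1 + 2k2 + 2k3 + k4): u = -0.5250, v = -1.0250, du/dtau = -0.5000, dv/dtau = -0.5000
step 2:
  k1: at (u, v) = (-0.525000, -1.025000), (du/dtau, dv/dtau) = (-0.500000, -0.500000); Gamma_uuu = 0.000000, Gamma_uuv = 0.000000, Gamma_uvv = 0.000000, Gamma_vuu = 0.000000, Gamma_vuv = 0.000000, Gamma_vvv = 0.000000; k1 = (-0.500000, -0.500000, 0.000000, 0.000000)
  k2: at (u, v) = (-0.537500, -1.037500), (du/dtau, dv/dtau) = (-0.500000, -0.500000); Gamma_uuu = 0.000000, Gamma_uuv = 0.000000, Gamma_uvv = 0.000000, Gamma_vuu = 0.000000, Gamma_vuv = 0.000000, Gamma_vvv = 0.000000; k2 = (-0.500000, -0.500000, 0.000000, 0.000000)
  k3: at (u, v) = (-0.537500, -1.037500), (du/dtau, dv/dtau) = (-0.500000, -0.500000); Gamma_uuu = 0.000000, Gamma_uuv = 0.000000, Gamma_uvv = 0.000000, Gamma_vuu = 0.000000, Gamma_vuv = 0.000000, Gamma_vvv = 0.000000; k3 = (-0.500000, -0.500000, 0.000000, 0.000000)
  k4: at (u, v) = (-0.550000, -1.050000), (du/dtau, dv/dtau) = (-0.500000, -0.500000); Gamma_uuu = 0.000000, Gamma_uuv = 0.000000, Gamma_uvv = 0.000000, Gamma_vuu = 0.000000, Gamma_vuv = 0.000000, Gamma_vvv = 0.000000; k4 = (-0.500000, -0.500000, 0.000000, 0.000000)
  Y <- Y + (h/6)(k1 + 2k2 + 2k3 + k4): u = -0.5500, v = -1.0500, du/dtau = -0.5000, dv/dtau = -0.5000
step 3:
  k1: at (u, v) = (-0.550000, -1.050000), (du/dtau, dv/dtau) = (-0.500000, -0.500000); Gamma_uuu = 0.000000, Gamma_uuv = 0.000000, Gamma_uvv = 0.000000, Gamma_vuu = 0.000000, Gamma_vuv = 0.000000, Gamma_vvv = 0.000000; k1 = (-0.500000, -0.500000, 0.000000, 0.000000)
  k2: at (u, v) = (-0.562500, -1.062500), (du/dtau, dv/dtau) = (-0.500000, -0.500000); Gamma_uuu = 0.000000, Gamma_uuv = 0.000000, Gamma_uvv = 0.000000, Gamma_vuu = 0.000000, Gamma_vuv = 0.000000, Gamma_vvv = 0.000000; k2 = (-0.500000, -0.500000, 0.000000, 0.000000)
  k3: at (u, v) = (-0.562500, -1.062500), (du/dtau, dv/dtau) = (-0.500000, -0.500000); Gamma_uuu = 0.000000, Gamma_uuv = 0.000000, Gamma_uvv = 0.000000, Gamma_vuu = 0.000000, Gamma_vuv = 0.000000, Gamma_vvv = 0.000000; k3 = (-0.500000, -0.500000, 0.000000, 0.000000)
  k4: at (u, v) = (-0.575000, -1.075000), (du/dtau, dv/dtau) = (-0.500000, -0.500000); Gamma_uuu = 0.000000, Gamma_uuv = 0.000000, Gamma_uvv = 0.000000, Gamma_vuu = 0.000000, Gamma_vuv = 0.000000, Gamma_vvv = 0.000000; k4 = (-0.500000, -0.500000, 0.000000, 0.000000)
  Y <- Y + (h/6)(k1 + 2k2 + 2k3 + k4): u = -0.5750, v = -1.0750, du/dtau = -0.5000, dv/dtau = -0.5000

Answer: u = -0.5750, v = -1.0750, du/dtau = -0.5000, dv/dtau = -0.5000


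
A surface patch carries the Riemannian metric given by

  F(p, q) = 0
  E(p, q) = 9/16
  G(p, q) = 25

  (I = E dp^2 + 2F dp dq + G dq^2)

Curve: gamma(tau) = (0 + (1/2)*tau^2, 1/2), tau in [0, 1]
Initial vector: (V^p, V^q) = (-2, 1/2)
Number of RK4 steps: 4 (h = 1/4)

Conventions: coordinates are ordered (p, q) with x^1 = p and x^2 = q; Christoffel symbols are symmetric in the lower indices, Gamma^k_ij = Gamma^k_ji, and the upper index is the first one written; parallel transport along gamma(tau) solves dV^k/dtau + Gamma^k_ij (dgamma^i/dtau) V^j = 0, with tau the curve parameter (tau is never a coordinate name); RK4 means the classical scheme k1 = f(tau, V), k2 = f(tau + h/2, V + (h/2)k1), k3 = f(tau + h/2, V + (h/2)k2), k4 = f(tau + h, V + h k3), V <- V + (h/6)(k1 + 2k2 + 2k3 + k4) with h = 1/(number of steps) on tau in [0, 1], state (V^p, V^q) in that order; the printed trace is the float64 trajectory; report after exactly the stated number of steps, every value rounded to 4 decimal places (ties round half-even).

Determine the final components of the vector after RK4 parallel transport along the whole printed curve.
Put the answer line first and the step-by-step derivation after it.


Answer: V^p = -2.0000, V^q = 0.5000

gamma'(tau) = (tau, 0); f(tau, V)^k = -Gamma^k_ij(gamma(tau)) gamma'^i(tau) V^j; h = 1/4; intermediate values shown to 6 dp
curve data and Christoffel symbols at the stage parameters:
  tau = 0.000000: gamma = (0.000000, 0.500000), gamma' = (0.000000, 0.000000); Gamma_ppp = 0.000000, Gamma_ppq = 0.000000, Gamma_pqq = 0.000000, Gamma_qpp = 0.000000, Gamma_qpq = 0.000000, Gamma_qqq = 0.000000
  tau = 0.125000: gamma = (0.007812, 0.500000), gamma' = (0.125000, 0.000000); Gamma_ppp = 0.000000, Gamma_ppq = 0.000000, Gamma_pqq = 0.000000, Gamma_qpp = 0.000000, Gamma_qpq = 0.000000, Gamma_qqq = 0.000000
  tau = 0.250000: gamma = (0.031250, 0.500000), gamma' = (0.250000, 0.000000); Gamma_ppp = 0.000000, Gamma_ppq = 0.000000, Gamma_pqq = 0.000000, Gamma_qpp = 0.000000, Gamma_qpq = 0.000000, Gamma_qqq = 0.000000
  tau = 0.375000: gamma = (0.070312, 0.500000), gamma' = (0.375000, 0.000000); Gamma_ppp = 0.000000, Gamma_ppq = 0.000000, Gamma_pqq = 0.000000, Gamma_qpp = 0.000000, Gamma_qpq = 0.000000, Gamma_qqq = 0.000000
  tau = 0.500000: gamma = (0.125000, 0.500000), gamma' = (0.500000, 0.000000); Gamma_ppp = 0.000000, Gamma_ppq = 0.000000, Gamma_pqq = 0.000000, Gamma_qpp = 0.000000, Gamma_qpq = 0.000000, Gamma_qqq = 0.000000
  tau = 0.625000: gamma = (0.195312, 0.500000), gamma' = (0.625000, 0.000000); Gamma_ppp = 0.000000, Gamma_ppq = 0.000000, Gamma_pqq = 0.000000, Gamma_qpp = 0.000000, Gamma_qpq = 0.000000, Gamma_qqq = 0.000000
  tau = 0.750000: gamma = (0.281250, 0.500000), gamma' = (0.750000, 0.000000); Gamma_ppp = 0.000000, Gamma_ppq = 0.000000, Gamma_pqq = 0.000000, Gamma_qpp = 0.000000, Gamma_qpq = 0.000000, Gamma_qqq = 0.000000
  tau = 0.875000: gamma = (0.382812, 0.500000), gamma' = (0.875000, 0.000000); Gamma_ppp = 0.000000, Gamma_ppq = 0.000000, Gamma_pqq = 0.000000, Gamma_qpp = 0.000000, Gamma_qpq = 0.000000, Gamma_qqq = 0.000000
  tau = 1.000000: gamma = (0.500000, 0.500000), gamma' = (1.000000, 0.000000); Gamma_ppp = 0.000000, Gamma_ppq = 0.000000, Gamma_pqq = 0.000000, Gamma_qpp = 0.000000, Gamma_qpq = 0.000000, Gamma_qqq = 0.000000
step 0: V^p = -2.0000, V^q = 0.5000
step 1: k1 = (0.000000, 0.000000), k2 = (0.000000, 0.000000), k3 = (0.000000, 0.000000), k4 = (0.000000, 0.000000); V <- V + (h/6)(k1 + 2k2 + 2k3 + k4): V^p = -2.0000, V^q = 0.5000
step 2: k1 = (0.000000, 0.000000), k2 = (0.000000, 0.000000), k3 = (0.000000, 0.000000), k4 = (0.000000, 0.000000); V <- V + (h/6)(k1 + 2k2 + 2k3 + k4): V^p = -2.0000, V^q = 0.5000
step 3: k1 = (0.000000, 0.000000), k2 = (0.000000, 0.000000), k3 = (0.000000, 0.000000), k4 = (0.000000, 0.000000); V <- V + (h/6)(k1 + 2k2 + 2k3 + k4): V^p = -2.0000, V^q = 0.5000
step 4: k1 = (0.000000, 0.000000), k2 = (0.000000, 0.000000), k3 = (0.000000, 0.000000), k4 = (0.000000, 0.000000); V <- V + (h/6)(k1 + 2k2 + 2k3 + k4): V^p = -2.0000, V^q = 0.5000
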